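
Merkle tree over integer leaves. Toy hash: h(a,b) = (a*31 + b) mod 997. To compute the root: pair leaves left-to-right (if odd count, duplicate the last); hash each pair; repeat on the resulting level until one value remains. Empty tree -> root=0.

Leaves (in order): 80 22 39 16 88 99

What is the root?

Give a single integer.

Answer: 481

Derivation:
L0: [80, 22, 39, 16, 88, 99]
L1: h(80,22)=(80*31+22)%997=508 h(39,16)=(39*31+16)%997=228 h(88,99)=(88*31+99)%997=833 -> [508, 228, 833]
L2: h(508,228)=(508*31+228)%997=24 h(833,833)=(833*31+833)%997=734 -> [24, 734]
L3: h(24,734)=(24*31+734)%997=481 -> [481]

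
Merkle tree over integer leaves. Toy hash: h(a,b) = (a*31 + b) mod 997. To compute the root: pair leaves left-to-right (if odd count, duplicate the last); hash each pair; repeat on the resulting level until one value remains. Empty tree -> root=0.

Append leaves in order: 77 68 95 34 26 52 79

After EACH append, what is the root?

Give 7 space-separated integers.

After append 77 (leaves=[77]):
  L0: [77]
  root=77
After append 68 (leaves=[77, 68]):
  L0: [77, 68]
  L1: h(77,68)=(77*31+68)%997=461 -> [461]
  root=461
After append 95 (leaves=[77, 68, 95]):
  L0: [77, 68, 95]
  L1: h(77,68)=(77*31+68)%997=461 h(95,95)=(95*31+95)%997=49 -> [461, 49]
  L2: h(461,49)=(461*31+49)%997=382 -> [382]
  root=382
After append 34 (leaves=[77, 68, 95, 34]):
  L0: [77, 68, 95, 34]
  L1: h(77,68)=(77*31+68)%997=461 h(95,34)=(95*31+34)%997=985 -> [461, 985]
  L2: h(461,985)=(461*31+985)%997=321 -> [321]
  root=321
After append 26 (leaves=[77, 68, 95, 34, 26]):
  L0: [77, 68, 95, 34, 26]
  L1: h(77,68)=(77*31+68)%997=461 h(95,34)=(95*31+34)%997=985 h(26,26)=(26*31+26)%997=832 -> [461, 985, 832]
  L2: h(461,985)=(461*31+985)%997=321 h(832,832)=(832*31+832)%997=702 -> [321, 702]
  L3: h(321,702)=(321*31+702)%997=683 -> [683]
  root=683
After append 52 (leaves=[77, 68, 95, 34, 26, 52]):
  L0: [77, 68, 95, 34, 26, 52]
  L1: h(77,68)=(77*31+68)%997=461 h(95,34)=(95*31+34)%997=985 h(26,52)=(26*31+52)%997=858 -> [461, 985, 858]
  L2: h(461,985)=(461*31+985)%997=321 h(858,858)=(858*31+858)%997=537 -> [321, 537]
  L3: h(321,537)=(321*31+537)%997=518 -> [518]
  root=518
After append 79 (leaves=[77, 68, 95, 34, 26, 52, 79]):
  L0: [77, 68, 95, 34, 26, 52, 79]
  L1: h(77,68)=(77*31+68)%997=461 h(95,34)=(95*31+34)%997=985 h(26,52)=(26*31+52)%997=858 h(79,79)=(79*31+79)%997=534 -> [461, 985, 858, 534]
  L2: h(461,985)=(461*31+985)%997=321 h(858,534)=(858*31+534)%997=213 -> [321, 213]
  L3: h(321,213)=(321*31+213)%997=194 -> [194]
  root=194

Answer: 77 461 382 321 683 518 194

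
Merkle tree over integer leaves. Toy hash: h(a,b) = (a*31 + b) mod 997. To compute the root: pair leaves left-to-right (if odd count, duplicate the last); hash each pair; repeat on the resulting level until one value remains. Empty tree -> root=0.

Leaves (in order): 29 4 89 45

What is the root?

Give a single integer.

Answer: 887

Derivation:
L0: [29, 4, 89, 45]
L1: h(29,4)=(29*31+4)%997=903 h(89,45)=(89*31+45)%997=810 -> [903, 810]
L2: h(903,810)=(903*31+810)%997=887 -> [887]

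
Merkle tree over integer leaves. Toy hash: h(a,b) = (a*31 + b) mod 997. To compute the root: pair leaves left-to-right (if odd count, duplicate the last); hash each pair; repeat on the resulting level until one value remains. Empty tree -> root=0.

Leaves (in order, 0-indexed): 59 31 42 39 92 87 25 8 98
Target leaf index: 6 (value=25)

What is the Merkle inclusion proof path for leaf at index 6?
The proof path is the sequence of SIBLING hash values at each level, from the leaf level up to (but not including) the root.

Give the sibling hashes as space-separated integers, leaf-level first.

L0 (leaves): [59, 31, 42, 39, 92, 87, 25, 8, 98], target index=6
L1: h(59,31)=(59*31+31)%997=863 [pair 0] h(42,39)=(42*31+39)%997=344 [pair 1] h(92,87)=(92*31+87)%997=945 [pair 2] h(25,8)=(25*31+8)%997=783 [pair 3] h(98,98)=(98*31+98)%997=145 [pair 4] -> [863, 344, 945, 783, 145]
  Sibling for proof at L0: 8
L2: h(863,344)=(863*31+344)%997=178 [pair 0] h(945,783)=(945*31+783)%997=168 [pair 1] h(145,145)=(145*31+145)%997=652 [pair 2] -> [178, 168, 652]
  Sibling for proof at L1: 945
L3: h(178,168)=(178*31+168)%997=701 [pair 0] h(652,652)=(652*31+652)%997=924 [pair 1] -> [701, 924]
  Sibling for proof at L2: 178
L4: h(701,924)=(701*31+924)%997=721 [pair 0] -> [721]
  Sibling for proof at L3: 924
Root: 721
Proof path (sibling hashes from leaf to root): [8, 945, 178, 924]

Answer: 8 945 178 924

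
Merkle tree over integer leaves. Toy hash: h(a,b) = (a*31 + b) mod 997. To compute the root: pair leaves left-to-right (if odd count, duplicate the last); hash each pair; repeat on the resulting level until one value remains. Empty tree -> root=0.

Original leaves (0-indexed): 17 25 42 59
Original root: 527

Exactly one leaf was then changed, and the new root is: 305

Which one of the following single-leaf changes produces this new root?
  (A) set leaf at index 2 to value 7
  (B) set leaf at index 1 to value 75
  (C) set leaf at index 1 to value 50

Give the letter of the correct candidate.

Original leaves: [17, 25, 42, 59]
Target new root: 305
Try each candidate change and compute the resulting root:
Candidate A: set leaf[2] = 7 -> leaves = [17, 25, 7, 59]
  L0: [17, 25, 7, 59]
  L1: h(17,25)=(17*31+25)%997=552 h(7,59)=(7*31+59)%997=276 -> [552, 276]
  L2: h(552,276)=(552*31+276)%997=439 -> [439]
  root = 439 != target 305
Candidate B: set leaf[1] = 75 -> leaves = [17, 75, 42, 59]
  L0: [17, 75, 42, 59]
  L1: h(17,75)=(17*31+75)%997=602 h(42,59)=(42*31+59)%997=364 -> [602, 364]
  L2: h(602,364)=(602*31+364)%997=83 -> [83]
  root = 83 != target 305
Candidate C: set leaf[1] = 50 -> leaves = [17, 50, 42, 59]
  L0: [17, 50, 42, 59]
  L1: h(17,50)=(17*31+50)%997=577 h(42,59)=(42*31+59)%997=364 -> [577, 364]
  L2: h(577,364)=(577*31+364)%997=305 -> [305]
  root = 305 == target 305  ** MATCH **
Candidate C produces the target root.

Answer: C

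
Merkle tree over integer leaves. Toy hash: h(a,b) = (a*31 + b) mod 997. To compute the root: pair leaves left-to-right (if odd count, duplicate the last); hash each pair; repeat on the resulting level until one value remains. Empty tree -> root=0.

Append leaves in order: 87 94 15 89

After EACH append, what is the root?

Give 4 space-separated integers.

After append 87 (leaves=[87]):
  L0: [87]
  root=87
After append 94 (leaves=[87, 94]):
  L0: [87, 94]
  L1: h(87,94)=(87*31+94)%997=797 -> [797]
  root=797
After append 15 (leaves=[87, 94, 15]):
  L0: [87, 94, 15]
  L1: h(87,94)=(87*31+94)%997=797 h(15,15)=(15*31+15)%997=480 -> [797, 480]
  L2: h(797,480)=(797*31+480)%997=262 -> [262]
  root=262
After append 89 (leaves=[87, 94, 15, 89]):
  L0: [87, 94, 15, 89]
  L1: h(87,94)=(87*31+94)%997=797 h(15,89)=(15*31+89)%997=554 -> [797, 554]
  L2: h(797,554)=(797*31+554)%997=336 -> [336]
  root=336

Answer: 87 797 262 336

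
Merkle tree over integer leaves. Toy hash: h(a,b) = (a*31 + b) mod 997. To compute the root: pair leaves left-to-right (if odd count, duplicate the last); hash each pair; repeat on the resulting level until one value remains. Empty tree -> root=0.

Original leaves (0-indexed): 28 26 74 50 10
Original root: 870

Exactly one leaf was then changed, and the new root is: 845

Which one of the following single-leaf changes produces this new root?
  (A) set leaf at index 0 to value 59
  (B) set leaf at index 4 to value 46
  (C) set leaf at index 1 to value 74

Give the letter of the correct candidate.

Original leaves: [28, 26, 74, 50, 10]
Target new root: 845
Try each candidate change and compute the resulting root:
Candidate A: set leaf[0] = 59 -> leaves = [59, 26, 74, 50, 10]
  L0: [59, 26, 74, 50, 10]
  L1: h(59,26)=(59*31+26)%997=858 h(74,50)=(74*31+50)%997=350 h(10,10)=(10*31+10)%997=320 -> [858, 350, 320]
  L2: h(858,350)=(858*31+350)%997=29 h(320,320)=(320*31+320)%997=270 -> [29, 270]
  L3: h(29,270)=(29*31+270)%997=172 -> [172]
  root = 172 != target 845
Candidate B: set leaf[4] = 46 -> leaves = [28, 26, 74, 50, 46]
  L0: [28, 26, 74, 50, 46]
  L1: h(28,26)=(28*31+26)%997=894 h(74,50)=(74*31+50)%997=350 h(46,46)=(46*31+46)%997=475 -> [894, 350, 475]
  L2: h(894,350)=(894*31+350)%997=148 h(475,475)=(475*31+475)%997=245 -> [148, 245]
  L3: h(148,245)=(148*31+245)%997=845 -> [845]
  root = 845 == target 845  ** MATCH **
Candidate C: set leaf[1] = 74 -> leaves = [28, 74, 74, 50, 10]
  L0: [28, 74, 74, 50, 10]
  L1: h(28,74)=(28*31+74)%997=942 h(74,50)=(74*31+50)%997=350 h(10,10)=(10*31+10)%997=320 -> [942, 350, 320]
  L2: h(942,350)=(942*31+350)%997=639 h(320,320)=(320*31+320)%997=270 -> [639, 270]
  L3: h(639,270)=(639*31+270)%997=139 -> [139]
  root = 139 != target 845
Candidate B produces the target root.

Answer: B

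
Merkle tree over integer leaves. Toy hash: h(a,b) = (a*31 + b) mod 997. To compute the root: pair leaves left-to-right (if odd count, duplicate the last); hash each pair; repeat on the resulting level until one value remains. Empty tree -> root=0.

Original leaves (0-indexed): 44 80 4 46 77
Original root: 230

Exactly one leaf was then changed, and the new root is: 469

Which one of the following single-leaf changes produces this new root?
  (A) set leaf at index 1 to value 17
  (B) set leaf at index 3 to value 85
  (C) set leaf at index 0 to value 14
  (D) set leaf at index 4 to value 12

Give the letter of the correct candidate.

Answer: D

Derivation:
Original leaves: [44, 80, 4, 46, 77]
Target new root: 469
Try each candidate change and compute the resulting root:
Candidate A: set leaf[1] = 17 -> leaves = [44, 17, 4, 46, 77]
  L0: [44, 17, 4, 46, 77]
  L1: h(44,17)=(44*31+17)%997=384 h(4,46)=(4*31+46)%997=170 h(77,77)=(77*31+77)%997=470 -> [384, 170, 470]
  L2: h(384,170)=(384*31+170)%997=110 h(470,470)=(470*31+470)%997=85 -> [110, 85]
  L3: h(110,85)=(110*31+85)%997=504 -> [504]
  root = 504 != target 469
Candidate B: set leaf[3] = 85 -> leaves = [44, 80, 4, 85, 77]
  L0: [44, 80, 4, 85, 77]
  L1: h(44,80)=(44*31+80)%997=447 h(4,85)=(4*31+85)%997=209 h(77,77)=(77*31+77)%997=470 -> [447, 209, 470]
  L2: h(447,209)=(447*31+209)%997=108 h(470,470)=(470*31+470)%997=85 -> [108, 85]
  L3: h(108,85)=(108*31+85)%997=442 -> [442]
  root = 442 != target 469
Candidate C: set leaf[0] = 14 -> leaves = [14, 80, 4, 46, 77]
  L0: [14, 80, 4, 46, 77]
  L1: h(14,80)=(14*31+80)%997=514 h(4,46)=(4*31+46)%997=170 h(77,77)=(77*31+77)%997=470 -> [514, 170, 470]
  L2: h(514,170)=(514*31+170)%997=152 h(470,470)=(470*31+470)%997=85 -> [152, 85]
  L3: h(152,85)=(152*31+85)%997=809 -> [809]
  root = 809 != target 469
Candidate D: set leaf[4] = 12 -> leaves = [44, 80, 4, 46, 12]
  L0: [44, 80, 4, 46, 12]
  L1: h(44,80)=(44*31+80)%997=447 h(4,46)=(4*31+46)%997=170 h(12,12)=(12*31+12)%997=384 -> [447, 170, 384]
  L2: h(447,170)=(447*31+170)%997=69 h(384,384)=(384*31+384)%997=324 -> [69, 324]
  L3: h(69,324)=(69*31+324)%997=469 -> [469]
  root = 469 == target 469  ** MATCH **
Candidate D produces the target root.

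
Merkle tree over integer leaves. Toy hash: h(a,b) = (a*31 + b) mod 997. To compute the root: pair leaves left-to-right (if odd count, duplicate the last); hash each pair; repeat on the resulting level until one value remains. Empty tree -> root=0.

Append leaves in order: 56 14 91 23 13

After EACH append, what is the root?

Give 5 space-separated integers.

After append 56 (leaves=[56]):
  L0: [56]
  root=56
After append 14 (leaves=[56, 14]):
  L0: [56, 14]
  L1: h(56,14)=(56*31+14)%997=753 -> [753]
  root=753
After append 91 (leaves=[56, 14, 91]):
  L0: [56, 14, 91]
  L1: h(56,14)=(56*31+14)%997=753 h(91,91)=(91*31+91)%997=918 -> [753, 918]
  L2: h(753,918)=(753*31+918)%997=333 -> [333]
  root=333
After append 23 (leaves=[56, 14, 91, 23]):
  L0: [56, 14, 91, 23]
  L1: h(56,14)=(56*31+14)%997=753 h(91,23)=(91*31+23)%997=850 -> [753, 850]
  L2: h(753,850)=(753*31+850)%997=265 -> [265]
  root=265
After append 13 (leaves=[56, 14, 91, 23, 13]):
  L0: [56, 14, 91, 23, 13]
  L1: h(56,14)=(56*31+14)%997=753 h(91,23)=(91*31+23)%997=850 h(13,13)=(13*31+13)%997=416 -> [753, 850, 416]
  L2: h(753,850)=(753*31+850)%997=265 h(416,416)=(416*31+416)%997=351 -> [265, 351]
  L3: h(265,351)=(265*31+351)%997=590 -> [590]
  root=590

Answer: 56 753 333 265 590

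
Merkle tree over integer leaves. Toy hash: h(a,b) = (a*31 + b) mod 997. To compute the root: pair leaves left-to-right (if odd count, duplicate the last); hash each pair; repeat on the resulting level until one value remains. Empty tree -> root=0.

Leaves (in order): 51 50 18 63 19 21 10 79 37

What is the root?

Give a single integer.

L0: [51, 50, 18, 63, 19, 21, 10, 79, 37]
L1: h(51,50)=(51*31+50)%997=634 h(18,63)=(18*31+63)%997=621 h(19,21)=(19*31+21)%997=610 h(10,79)=(10*31+79)%997=389 h(37,37)=(37*31+37)%997=187 -> [634, 621, 610, 389, 187]
L2: h(634,621)=(634*31+621)%997=335 h(610,389)=(610*31+389)%997=356 h(187,187)=(187*31+187)%997=2 -> [335, 356, 2]
L3: h(335,356)=(335*31+356)%997=771 h(2,2)=(2*31+2)%997=64 -> [771, 64]
L4: h(771,64)=(771*31+64)%997=37 -> [37]

Answer: 37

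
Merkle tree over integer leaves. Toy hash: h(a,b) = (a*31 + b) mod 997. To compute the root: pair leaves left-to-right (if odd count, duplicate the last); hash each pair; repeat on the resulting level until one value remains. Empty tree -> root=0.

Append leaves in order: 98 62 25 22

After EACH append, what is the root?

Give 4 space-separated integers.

Answer: 98 109 191 188

Derivation:
After append 98 (leaves=[98]):
  L0: [98]
  root=98
After append 62 (leaves=[98, 62]):
  L0: [98, 62]
  L1: h(98,62)=(98*31+62)%997=109 -> [109]
  root=109
After append 25 (leaves=[98, 62, 25]):
  L0: [98, 62, 25]
  L1: h(98,62)=(98*31+62)%997=109 h(25,25)=(25*31+25)%997=800 -> [109, 800]
  L2: h(109,800)=(109*31+800)%997=191 -> [191]
  root=191
After append 22 (leaves=[98, 62, 25, 22]):
  L0: [98, 62, 25, 22]
  L1: h(98,62)=(98*31+62)%997=109 h(25,22)=(25*31+22)%997=797 -> [109, 797]
  L2: h(109,797)=(109*31+797)%997=188 -> [188]
  root=188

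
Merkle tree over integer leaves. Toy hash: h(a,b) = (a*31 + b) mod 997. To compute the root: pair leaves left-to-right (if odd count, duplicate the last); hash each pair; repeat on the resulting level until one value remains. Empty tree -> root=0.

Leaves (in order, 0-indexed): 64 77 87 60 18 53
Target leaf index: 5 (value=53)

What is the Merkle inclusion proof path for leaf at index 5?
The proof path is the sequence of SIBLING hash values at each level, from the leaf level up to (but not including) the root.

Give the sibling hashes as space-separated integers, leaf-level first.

Answer: 18 611 846

Derivation:
L0 (leaves): [64, 77, 87, 60, 18, 53], target index=5
L1: h(64,77)=(64*31+77)%997=67 [pair 0] h(87,60)=(87*31+60)%997=763 [pair 1] h(18,53)=(18*31+53)%997=611 [pair 2] -> [67, 763, 611]
  Sibling for proof at L0: 18
L2: h(67,763)=(67*31+763)%997=846 [pair 0] h(611,611)=(611*31+611)%997=609 [pair 1] -> [846, 609]
  Sibling for proof at L1: 611
L3: h(846,609)=(846*31+609)%997=913 [pair 0] -> [913]
  Sibling for proof at L2: 846
Root: 913
Proof path (sibling hashes from leaf to root): [18, 611, 846]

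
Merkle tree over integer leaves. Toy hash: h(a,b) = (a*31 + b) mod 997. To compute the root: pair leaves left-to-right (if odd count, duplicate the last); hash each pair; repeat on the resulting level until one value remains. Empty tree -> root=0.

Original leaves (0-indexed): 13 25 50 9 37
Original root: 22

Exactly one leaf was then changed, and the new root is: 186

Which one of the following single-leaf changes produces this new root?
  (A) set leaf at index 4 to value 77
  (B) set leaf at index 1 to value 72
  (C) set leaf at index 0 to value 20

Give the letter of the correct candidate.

Original leaves: [13, 25, 50, 9, 37]
Target new root: 186
Try each candidate change and compute the resulting root:
Candidate A: set leaf[4] = 77 -> leaves = [13, 25, 50, 9, 77]
  L0: [13, 25, 50, 9, 77]
  L1: h(13,25)=(13*31+25)%997=428 h(50,9)=(50*31+9)%997=562 h(77,77)=(77*31+77)%997=470 -> [428, 562, 470]
  L2: h(428,562)=(428*31+562)%997=869 h(470,470)=(470*31+470)%997=85 -> [869, 85]
  L3: h(869,85)=(869*31+85)%997=105 -> [105]
  root = 105 != target 186
Candidate B: set leaf[1] = 72 -> leaves = [13, 72, 50, 9, 37]
  L0: [13, 72, 50, 9, 37]
  L1: h(13,72)=(13*31+72)%997=475 h(50,9)=(50*31+9)%997=562 h(37,37)=(37*31+37)%997=187 -> [475, 562, 187]
  L2: h(475,562)=(475*31+562)%997=332 h(187,187)=(187*31+187)%997=2 -> [332, 2]
  L3: h(332,2)=(332*31+2)%997=324 -> [324]
  root = 324 != target 186
Candidate C: set leaf[0] = 20 -> leaves = [20, 25, 50, 9, 37]
  L0: [20, 25, 50, 9, 37]
  L1: h(20,25)=(20*31+25)%997=645 h(50,9)=(50*31+9)%997=562 h(37,37)=(37*31+37)%997=187 -> [645, 562, 187]
  L2: h(645,562)=(645*31+562)%997=617 h(187,187)=(187*31+187)%997=2 -> [617, 2]
  L3: h(617,2)=(617*31+2)%997=186 -> [186]
  root = 186 == target 186  ** MATCH **
Candidate C produces the target root.

Answer: C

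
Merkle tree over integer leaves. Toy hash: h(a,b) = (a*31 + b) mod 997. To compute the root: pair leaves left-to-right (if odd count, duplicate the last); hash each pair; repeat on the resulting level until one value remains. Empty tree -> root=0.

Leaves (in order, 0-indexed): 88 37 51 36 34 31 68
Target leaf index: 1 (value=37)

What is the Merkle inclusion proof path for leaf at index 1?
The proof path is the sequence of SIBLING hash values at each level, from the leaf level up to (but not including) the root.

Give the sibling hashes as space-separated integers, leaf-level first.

Answer: 88 620 916

Derivation:
L0 (leaves): [88, 37, 51, 36, 34, 31, 68], target index=1
L1: h(88,37)=(88*31+37)%997=771 [pair 0] h(51,36)=(51*31+36)%997=620 [pair 1] h(34,31)=(34*31+31)%997=88 [pair 2] h(68,68)=(68*31+68)%997=182 [pair 3] -> [771, 620, 88, 182]
  Sibling for proof at L0: 88
L2: h(771,620)=(771*31+620)%997=593 [pair 0] h(88,182)=(88*31+182)%997=916 [pair 1] -> [593, 916]
  Sibling for proof at L1: 620
L3: h(593,916)=(593*31+916)%997=356 [pair 0] -> [356]
  Sibling for proof at L2: 916
Root: 356
Proof path (sibling hashes from leaf to root): [88, 620, 916]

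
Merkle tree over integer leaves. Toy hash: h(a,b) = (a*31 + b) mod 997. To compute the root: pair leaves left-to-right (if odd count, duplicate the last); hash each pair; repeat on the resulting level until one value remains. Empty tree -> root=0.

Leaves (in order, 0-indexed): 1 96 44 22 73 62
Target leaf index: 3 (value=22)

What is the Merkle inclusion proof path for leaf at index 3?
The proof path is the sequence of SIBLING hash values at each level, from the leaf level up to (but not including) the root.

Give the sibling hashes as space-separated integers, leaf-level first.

L0 (leaves): [1, 96, 44, 22, 73, 62], target index=3
L1: h(1,96)=(1*31+96)%997=127 [pair 0] h(44,22)=(44*31+22)%997=389 [pair 1] h(73,62)=(73*31+62)%997=331 [pair 2] -> [127, 389, 331]
  Sibling for proof at L0: 44
L2: h(127,389)=(127*31+389)%997=338 [pair 0] h(331,331)=(331*31+331)%997=622 [pair 1] -> [338, 622]
  Sibling for proof at L1: 127
L3: h(338,622)=(338*31+622)%997=133 [pair 0] -> [133]
  Sibling for proof at L2: 622
Root: 133
Proof path (sibling hashes from leaf to root): [44, 127, 622]

Answer: 44 127 622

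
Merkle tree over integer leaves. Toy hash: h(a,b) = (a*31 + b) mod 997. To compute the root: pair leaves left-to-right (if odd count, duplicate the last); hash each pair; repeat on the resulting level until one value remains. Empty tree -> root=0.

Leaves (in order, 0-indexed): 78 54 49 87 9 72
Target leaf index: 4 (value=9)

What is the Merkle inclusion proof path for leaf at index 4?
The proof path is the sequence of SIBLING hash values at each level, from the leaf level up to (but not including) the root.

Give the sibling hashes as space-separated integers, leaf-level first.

L0 (leaves): [78, 54, 49, 87, 9, 72], target index=4
L1: h(78,54)=(78*31+54)%997=478 [pair 0] h(49,87)=(49*31+87)%997=609 [pair 1] h(9,72)=(9*31+72)%997=351 [pair 2] -> [478, 609, 351]
  Sibling for proof at L0: 72
L2: h(478,609)=(478*31+609)%997=472 [pair 0] h(351,351)=(351*31+351)%997=265 [pair 1] -> [472, 265]
  Sibling for proof at L1: 351
L3: h(472,265)=(472*31+265)%997=939 [pair 0] -> [939]
  Sibling for proof at L2: 472
Root: 939
Proof path (sibling hashes from leaf to root): [72, 351, 472]

Answer: 72 351 472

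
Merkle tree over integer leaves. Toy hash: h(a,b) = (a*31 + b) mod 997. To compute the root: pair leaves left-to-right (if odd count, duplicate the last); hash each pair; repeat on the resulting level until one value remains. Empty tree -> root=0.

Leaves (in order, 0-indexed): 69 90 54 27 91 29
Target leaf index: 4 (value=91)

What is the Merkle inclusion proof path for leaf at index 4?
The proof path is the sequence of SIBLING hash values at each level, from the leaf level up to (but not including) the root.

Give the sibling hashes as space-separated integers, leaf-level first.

Answer: 29 856 13

Derivation:
L0 (leaves): [69, 90, 54, 27, 91, 29], target index=4
L1: h(69,90)=(69*31+90)%997=235 [pair 0] h(54,27)=(54*31+27)%997=704 [pair 1] h(91,29)=(91*31+29)%997=856 [pair 2] -> [235, 704, 856]
  Sibling for proof at L0: 29
L2: h(235,704)=(235*31+704)%997=13 [pair 0] h(856,856)=(856*31+856)%997=473 [pair 1] -> [13, 473]
  Sibling for proof at L1: 856
L3: h(13,473)=(13*31+473)%997=876 [pair 0] -> [876]
  Sibling for proof at L2: 13
Root: 876
Proof path (sibling hashes from leaf to root): [29, 856, 13]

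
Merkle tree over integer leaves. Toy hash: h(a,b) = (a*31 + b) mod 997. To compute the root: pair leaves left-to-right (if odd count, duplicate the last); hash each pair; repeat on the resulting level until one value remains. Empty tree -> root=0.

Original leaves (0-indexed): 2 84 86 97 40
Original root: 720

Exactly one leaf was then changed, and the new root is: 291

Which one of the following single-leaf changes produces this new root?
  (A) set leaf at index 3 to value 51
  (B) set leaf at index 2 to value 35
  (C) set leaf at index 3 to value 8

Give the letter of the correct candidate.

Answer: A

Derivation:
Original leaves: [2, 84, 86, 97, 40]
Target new root: 291
Try each candidate change and compute the resulting root:
Candidate A: set leaf[3] = 51 -> leaves = [2, 84, 86, 51, 40]
  L0: [2, 84, 86, 51, 40]
  L1: h(2,84)=(2*31+84)%997=146 h(86,51)=(86*31+51)%997=723 h(40,40)=(40*31+40)%997=283 -> [146, 723, 283]
  L2: h(146,723)=(146*31+723)%997=264 h(283,283)=(283*31+283)%997=83 -> [264, 83]
  L3: h(264,83)=(264*31+83)%997=291 -> [291]
  root = 291 == target 291  ** MATCH **
Candidate B: set leaf[2] = 35 -> leaves = [2, 84, 35, 97, 40]
  L0: [2, 84, 35, 97, 40]
  L1: h(2,84)=(2*31+84)%997=146 h(35,97)=(35*31+97)%997=185 h(40,40)=(40*31+40)%997=283 -> [146, 185, 283]
  L2: h(146,185)=(146*31+185)%997=723 h(283,283)=(283*31+283)%997=83 -> [723, 83]
  L3: h(723,83)=(723*31+83)%997=562 -> [562]
  root = 562 != target 291
Candidate C: set leaf[3] = 8 -> leaves = [2, 84, 86, 8, 40]
  L0: [2, 84, 86, 8, 40]
  L1: h(2,84)=(2*31+84)%997=146 h(86,8)=(86*31+8)%997=680 h(40,40)=(40*31+40)%997=283 -> [146, 680, 283]
  L2: h(146,680)=(146*31+680)%997=221 h(283,283)=(283*31+283)%997=83 -> [221, 83]
  L3: h(221,83)=(221*31+83)%997=952 -> [952]
  root = 952 != target 291
Candidate A produces the target root.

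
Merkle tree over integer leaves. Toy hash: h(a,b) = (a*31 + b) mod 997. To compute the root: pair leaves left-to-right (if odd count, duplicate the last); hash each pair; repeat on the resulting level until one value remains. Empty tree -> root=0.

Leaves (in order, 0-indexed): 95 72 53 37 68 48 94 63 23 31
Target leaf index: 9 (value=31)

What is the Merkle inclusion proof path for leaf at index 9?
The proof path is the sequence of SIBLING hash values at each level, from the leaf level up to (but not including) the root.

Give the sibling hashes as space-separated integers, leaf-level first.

L0 (leaves): [95, 72, 53, 37, 68, 48, 94, 63, 23, 31], target index=9
L1: h(95,72)=(95*31+72)%997=26 [pair 0] h(53,37)=(53*31+37)%997=683 [pair 1] h(68,48)=(68*31+48)%997=162 [pair 2] h(94,63)=(94*31+63)%997=983 [pair 3] h(23,31)=(23*31+31)%997=744 [pair 4] -> [26, 683, 162, 983, 744]
  Sibling for proof at L0: 23
L2: h(26,683)=(26*31+683)%997=492 [pair 0] h(162,983)=(162*31+983)%997=23 [pair 1] h(744,744)=(744*31+744)%997=877 [pair 2] -> [492, 23, 877]
  Sibling for proof at L1: 744
L3: h(492,23)=(492*31+23)%997=320 [pair 0] h(877,877)=(877*31+877)%997=148 [pair 1] -> [320, 148]
  Sibling for proof at L2: 877
L4: h(320,148)=(320*31+148)%997=98 [pair 0] -> [98]
  Sibling for proof at L3: 320
Root: 98
Proof path (sibling hashes from leaf to root): [23, 744, 877, 320]

Answer: 23 744 877 320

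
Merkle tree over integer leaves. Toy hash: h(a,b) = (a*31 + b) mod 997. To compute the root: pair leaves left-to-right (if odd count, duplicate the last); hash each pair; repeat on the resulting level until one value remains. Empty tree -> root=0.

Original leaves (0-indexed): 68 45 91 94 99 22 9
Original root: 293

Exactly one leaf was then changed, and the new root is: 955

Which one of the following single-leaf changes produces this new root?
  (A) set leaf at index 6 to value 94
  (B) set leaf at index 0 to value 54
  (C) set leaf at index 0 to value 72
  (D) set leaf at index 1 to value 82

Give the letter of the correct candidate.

Original leaves: [68, 45, 91, 94, 99, 22, 9]
Target new root: 955
Try each candidate change and compute the resulting root:
Candidate A: set leaf[6] = 94 -> leaves = [68, 45, 91, 94, 99, 22, 94]
  L0: [68, 45, 91, 94, 99, 22, 94]
  L1: h(68,45)=(68*31+45)%997=159 h(91,94)=(91*31+94)%997=921 h(99,22)=(99*31+22)%997=100 h(94,94)=(94*31+94)%997=17 -> [159, 921, 100, 17]
  L2: h(159,921)=(159*31+921)%997=865 h(100,17)=(100*31+17)%997=126 -> [865, 126]
  L3: h(865,126)=(865*31+126)%997=22 -> [22]
  root = 22 != target 955
Candidate B: set leaf[0] = 54 -> leaves = [54, 45, 91, 94, 99, 22, 9]
  L0: [54, 45, 91, 94, 99, 22, 9]
  L1: h(54,45)=(54*31+45)%997=722 h(91,94)=(91*31+94)%997=921 h(99,22)=(99*31+22)%997=100 h(9,9)=(9*31+9)%997=288 -> [722, 921, 100, 288]
  L2: h(722,921)=(722*31+921)%997=372 h(100,288)=(100*31+288)%997=397 -> [372, 397]
  L3: h(372,397)=(372*31+397)%997=962 -> [962]
  root = 962 != target 955
Candidate C: set leaf[0] = 72 -> leaves = [72, 45, 91, 94, 99, 22, 9]
  L0: [72, 45, 91, 94, 99, 22, 9]
  L1: h(72,45)=(72*31+45)%997=283 h(91,94)=(91*31+94)%997=921 h(99,22)=(99*31+22)%997=100 h(9,9)=(9*31+9)%997=288 -> [283, 921, 100, 288]
  L2: h(283,921)=(283*31+921)%997=721 h(100,288)=(100*31+288)%997=397 -> [721, 397]
  L3: h(721,397)=(721*31+397)%997=814 -> [814]
  root = 814 != target 955
Candidate D: set leaf[1] = 82 -> leaves = [68, 82, 91, 94, 99, 22, 9]
  L0: [68, 82, 91, 94, 99, 22, 9]
  L1: h(68,82)=(68*31+82)%997=196 h(91,94)=(91*31+94)%997=921 h(99,22)=(99*31+22)%997=100 h(9,9)=(9*31+9)%997=288 -> [196, 921, 100, 288]
  L2: h(196,921)=(196*31+921)%997=18 h(100,288)=(100*31+288)%997=397 -> [18, 397]
  L3: h(18,397)=(18*31+397)%997=955 -> [955]
  root = 955 == target 955  ** MATCH **
Candidate D produces the target root.

Answer: D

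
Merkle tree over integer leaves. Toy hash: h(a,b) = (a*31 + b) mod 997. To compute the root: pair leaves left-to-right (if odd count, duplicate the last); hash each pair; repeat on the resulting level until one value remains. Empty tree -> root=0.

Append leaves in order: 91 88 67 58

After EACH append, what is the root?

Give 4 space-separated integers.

Answer: 91 915 599 590

Derivation:
After append 91 (leaves=[91]):
  L0: [91]
  root=91
After append 88 (leaves=[91, 88]):
  L0: [91, 88]
  L1: h(91,88)=(91*31+88)%997=915 -> [915]
  root=915
After append 67 (leaves=[91, 88, 67]):
  L0: [91, 88, 67]
  L1: h(91,88)=(91*31+88)%997=915 h(67,67)=(67*31+67)%997=150 -> [915, 150]
  L2: h(915,150)=(915*31+150)%997=599 -> [599]
  root=599
After append 58 (leaves=[91, 88, 67, 58]):
  L0: [91, 88, 67, 58]
  L1: h(91,88)=(91*31+88)%997=915 h(67,58)=(67*31+58)%997=141 -> [915, 141]
  L2: h(915,141)=(915*31+141)%997=590 -> [590]
  root=590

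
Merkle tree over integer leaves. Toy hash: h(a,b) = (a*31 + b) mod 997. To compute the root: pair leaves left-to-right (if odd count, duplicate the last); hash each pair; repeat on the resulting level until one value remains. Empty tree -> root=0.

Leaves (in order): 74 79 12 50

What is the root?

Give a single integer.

Answer: 207

Derivation:
L0: [74, 79, 12, 50]
L1: h(74,79)=(74*31+79)%997=379 h(12,50)=(12*31+50)%997=422 -> [379, 422]
L2: h(379,422)=(379*31+422)%997=207 -> [207]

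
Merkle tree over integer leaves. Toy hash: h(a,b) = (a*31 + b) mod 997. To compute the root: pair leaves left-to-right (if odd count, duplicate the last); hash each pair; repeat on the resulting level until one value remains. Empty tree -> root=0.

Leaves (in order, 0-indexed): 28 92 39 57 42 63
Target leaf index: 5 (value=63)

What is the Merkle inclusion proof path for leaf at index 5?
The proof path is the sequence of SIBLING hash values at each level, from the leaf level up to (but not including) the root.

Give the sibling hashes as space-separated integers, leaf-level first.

L0 (leaves): [28, 92, 39, 57, 42, 63], target index=5
L1: h(28,92)=(28*31+92)%997=960 [pair 0] h(39,57)=(39*31+57)%997=269 [pair 1] h(42,63)=(42*31+63)%997=368 [pair 2] -> [960, 269, 368]
  Sibling for proof at L0: 42
L2: h(960,269)=(960*31+269)%997=119 [pair 0] h(368,368)=(368*31+368)%997=809 [pair 1] -> [119, 809]
  Sibling for proof at L1: 368
L3: h(119,809)=(119*31+809)%997=510 [pair 0] -> [510]
  Sibling for proof at L2: 119
Root: 510
Proof path (sibling hashes from leaf to root): [42, 368, 119]

Answer: 42 368 119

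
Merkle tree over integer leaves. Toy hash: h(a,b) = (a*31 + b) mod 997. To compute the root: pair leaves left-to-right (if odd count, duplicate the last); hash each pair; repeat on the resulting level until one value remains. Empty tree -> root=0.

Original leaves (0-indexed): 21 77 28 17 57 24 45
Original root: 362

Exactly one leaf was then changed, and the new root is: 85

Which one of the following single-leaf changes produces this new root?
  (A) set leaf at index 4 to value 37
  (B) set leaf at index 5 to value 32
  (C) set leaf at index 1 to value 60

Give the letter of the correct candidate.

Answer: A

Derivation:
Original leaves: [21, 77, 28, 17, 57, 24, 45]
Target new root: 85
Try each candidate change and compute the resulting root:
Candidate A: set leaf[4] = 37 -> leaves = [21, 77, 28, 17, 37, 24, 45]
  L0: [21, 77, 28, 17, 37, 24, 45]
  L1: h(21,77)=(21*31+77)%997=728 h(28,17)=(28*31+17)%997=885 h(37,24)=(37*31+24)%997=174 h(45,45)=(45*31+45)%997=443 -> [728, 885, 174, 443]
  L2: h(728,885)=(728*31+885)%997=522 h(174,443)=(174*31+443)%997=852 -> [522, 852]
  L3: h(522,852)=(522*31+852)%997=85 -> [85]
  root = 85 == target 85  ** MATCH **
Candidate B: set leaf[5] = 32 -> leaves = [21, 77, 28, 17, 57, 32, 45]
  L0: [21, 77, 28, 17, 57, 32, 45]
  L1: h(21,77)=(21*31+77)%997=728 h(28,17)=(28*31+17)%997=885 h(57,32)=(57*31+32)%997=802 h(45,45)=(45*31+45)%997=443 -> [728, 885, 802, 443]
  L2: h(728,885)=(728*31+885)%997=522 h(802,443)=(802*31+443)%997=380 -> [522, 380]
  L3: h(522,380)=(522*31+380)%997=610 -> [610]
  root = 610 != target 85
Candidate C: set leaf[1] = 60 -> leaves = [21, 60, 28, 17, 57, 24, 45]
  L0: [21, 60, 28, 17, 57, 24, 45]
  L1: h(21,60)=(21*31+60)%997=711 h(28,17)=(28*31+17)%997=885 h(57,24)=(57*31+24)%997=794 h(45,45)=(45*31+45)%997=443 -> [711, 885, 794, 443]
  L2: h(711,885)=(711*31+885)%997=992 h(794,443)=(794*31+443)%997=132 -> [992, 132]
  L3: h(992,132)=(992*31+132)%997=974 -> [974]
  root = 974 != target 85
Candidate A produces the target root.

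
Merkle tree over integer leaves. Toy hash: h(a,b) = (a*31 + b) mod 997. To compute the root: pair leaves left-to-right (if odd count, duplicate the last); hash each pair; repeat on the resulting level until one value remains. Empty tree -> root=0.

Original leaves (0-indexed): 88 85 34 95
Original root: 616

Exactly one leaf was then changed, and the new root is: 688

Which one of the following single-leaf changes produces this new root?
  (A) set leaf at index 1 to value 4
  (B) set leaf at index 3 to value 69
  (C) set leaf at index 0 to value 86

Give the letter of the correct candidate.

Answer: C

Derivation:
Original leaves: [88, 85, 34, 95]
Target new root: 688
Try each candidate change and compute the resulting root:
Candidate A: set leaf[1] = 4 -> leaves = [88, 4, 34, 95]
  L0: [88, 4, 34, 95]
  L1: h(88,4)=(88*31+4)%997=738 h(34,95)=(34*31+95)%997=152 -> [738, 152]
  L2: h(738,152)=(738*31+152)%997=99 -> [99]
  root = 99 != target 688
Candidate B: set leaf[3] = 69 -> leaves = [88, 85, 34, 69]
  L0: [88, 85, 34, 69]
  L1: h(88,85)=(88*31+85)%997=819 h(34,69)=(34*31+69)%997=126 -> [819, 126]
  L2: h(819,126)=(819*31+126)%997=590 -> [590]
  root = 590 != target 688
Candidate C: set leaf[0] = 86 -> leaves = [86, 85, 34, 95]
  L0: [86, 85, 34, 95]
  L1: h(86,85)=(86*31+85)%997=757 h(34,95)=(34*31+95)%997=152 -> [757, 152]
  L2: h(757,152)=(757*31+152)%997=688 -> [688]
  root = 688 == target 688  ** MATCH **
Candidate C produces the target root.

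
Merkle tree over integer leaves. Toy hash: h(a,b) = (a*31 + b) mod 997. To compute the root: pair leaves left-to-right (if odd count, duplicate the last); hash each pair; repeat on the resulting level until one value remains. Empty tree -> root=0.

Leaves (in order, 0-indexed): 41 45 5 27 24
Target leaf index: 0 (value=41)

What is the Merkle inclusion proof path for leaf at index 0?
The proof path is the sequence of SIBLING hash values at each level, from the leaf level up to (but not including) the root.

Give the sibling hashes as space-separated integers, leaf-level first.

Answer: 45 182 648

Derivation:
L0 (leaves): [41, 45, 5, 27, 24], target index=0
L1: h(41,45)=(41*31+45)%997=319 [pair 0] h(5,27)=(5*31+27)%997=182 [pair 1] h(24,24)=(24*31+24)%997=768 [pair 2] -> [319, 182, 768]
  Sibling for proof at L0: 45
L2: h(319,182)=(319*31+182)%997=101 [pair 0] h(768,768)=(768*31+768)%997=648 [pair 1] -> [101, 648]
  Sibling for proof at L1: 182
L3: h(101,648)=(101*31+648)%997=788 [pair 0] -> [788]
  Sibling for proof at L2: 648
Root: 788
Proof path (sibling hashes from leaf to root): [45, 182, 648]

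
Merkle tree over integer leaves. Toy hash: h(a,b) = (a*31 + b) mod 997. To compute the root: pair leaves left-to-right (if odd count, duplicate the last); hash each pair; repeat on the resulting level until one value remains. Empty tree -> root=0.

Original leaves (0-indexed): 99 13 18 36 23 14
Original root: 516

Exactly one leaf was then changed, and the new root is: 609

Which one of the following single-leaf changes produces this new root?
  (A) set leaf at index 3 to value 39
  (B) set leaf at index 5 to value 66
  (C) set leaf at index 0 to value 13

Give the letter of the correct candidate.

Answer: A

Derivation:
Original leaves: [99, 13, 18, 36, 23, 14]
Target new root: 609
Try each candidate change and compute the resulting root:
Candidate A: set leaf[3] = 39 -> leaves = [99, 13, 18, 39, 23, 14]
  L0: [99, 13, 18, 39, 23, 14]
  L1: h(99,13)=(99*31+13)%997=91 h(18,39)=(18*31+39)%997=597 h(23,14)=(23*31+14)%997=727 -> [91, 597, 727]
  L2: h(91,597)=(91*31+597)%997=427 h(727,727)=(727*31+727)%997=333 -> [427, 333]
  L3: h(427,333)=(427*31+333)%997=609 -> [609]
  root = 609 == target 609  ** MATCH **
Candidate B: set leaf[5] = 66 -> leaves = [99, 13, 18, 36, 23, 66]
  L0: [99, 13, 18, 36, 23, 66]
  L1: h(99,13)=(99*31+13)%997=91 h(18,36)=(18*31+36)%997=594 h(23,66)=(23*31+66)%997=779 -> [91, 594, 779]
  L2: h(91,594)=(91*31+594)%997=424 h(779,779)=(779*31+779)%997=3 -> [424, 3]
  L3: h(424,3)=(424*31+3)%997=186 -> [186]
  root = 186 != target 609
Candidate C: set leaf[0] = 13 -> leaves = [13, 13, 18, 36, 23, 14]
  L0: [13, 13, 18, 36, 23, 14]
  L1: h(13,13)=(13*31+13)%997=416 h(18,36)=(18*31+36)%997=594 h(23,14)=(23*31+14)%997=727 -> [416, 594, 727]
  L2: h(416,594)=(416*31+594)%997=529 h(727,727)=(727*31+727)%997=333 -> [529, 333]
  L3: h(529,333)=(529*31+333)%997=780 -> [780]
  root = 780 != target 609
Candidate A produces the target root.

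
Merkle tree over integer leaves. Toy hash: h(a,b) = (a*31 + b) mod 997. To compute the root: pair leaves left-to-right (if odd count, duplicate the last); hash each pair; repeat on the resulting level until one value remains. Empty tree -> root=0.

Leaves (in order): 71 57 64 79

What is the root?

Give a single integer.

Answer: 277

Derivation:
L0: [71, 57, 64, 79]
L1: h(71,57)=(71*31+57)%997=264 h(64,79)=(64*31+79)%997=69 -> [264, 69]
L2: h(264,69)=(264*31+69)%997=277 -> [277]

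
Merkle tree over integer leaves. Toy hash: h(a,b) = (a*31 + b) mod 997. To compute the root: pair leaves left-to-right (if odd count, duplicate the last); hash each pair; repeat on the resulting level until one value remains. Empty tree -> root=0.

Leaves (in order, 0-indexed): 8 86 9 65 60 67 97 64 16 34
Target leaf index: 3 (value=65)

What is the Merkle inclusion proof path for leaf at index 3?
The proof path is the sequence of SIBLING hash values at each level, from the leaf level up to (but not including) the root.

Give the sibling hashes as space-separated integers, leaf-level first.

Answer: 9 334 994 352

Derivation:
L0 (leaves): [8, 86, 9, 65, 60, 67, 97, 64, 16, 34], target index=3
L1: h(8,86)=(8*31+86)%997=334 [pair 0] h(9,65)=(9*31+65)%997=344 [pair 1] h(60,67)=(60*31+67)%997=930 [pair 2] h(97,64)=(97*31+64)%997=80 [pair 3] h(16,34)=(16*31+34)%997=530 [pair 4] -> [334, 344, 930, 80, 530]
  Sibling for proof at L0: 9
L2: h(334,344)=(334*31+344)%997=728 [pair 0] h(930,80)=(930*31+80)%997=994 [pair 1] h(530,530)=(530*31+530)%997=11 [pair 2] -> [728, 994, 11]
  Sibling for proof at L1: 334
L3: h(728,994)=(728*31+994)%997=631 [pair 0] h(11,11)=(11*31+11)%997=352 [pair 1] -> [631, 352]
  Sibling for proof at L2: 994
L4: h(631,352)=(631*31+352)%997=970 [pair 0] -> [970]
  Sibling for proof at L3: 352
Root: 970
Proof path (sibling hashes from leaf to root): [9, 334, 994, 352]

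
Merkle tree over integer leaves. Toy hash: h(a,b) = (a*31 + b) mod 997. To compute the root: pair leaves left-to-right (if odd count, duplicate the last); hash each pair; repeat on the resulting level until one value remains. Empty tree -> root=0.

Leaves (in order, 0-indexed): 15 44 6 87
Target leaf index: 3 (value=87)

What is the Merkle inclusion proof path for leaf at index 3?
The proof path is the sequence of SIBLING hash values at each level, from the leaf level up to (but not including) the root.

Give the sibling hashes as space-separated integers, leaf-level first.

Answer: 6 509

Derivation:
L0 (leaves): [15, 44, 6, 87], target index=3
L1: h(15,44)=(15*31+44)%997=509 [pair 0] h(6,87)=(6*31+87)%997=273 [pair 1] -> [509, 273]
  Sibling for proof at L0: 6
L2: h(509,273)=(509*31+273)%997=100 [pair 0] -> [100]
  Sibling for proof at L1: 509
Root: 100
Proof path (sibling hashes from leaf to root): [6, 509]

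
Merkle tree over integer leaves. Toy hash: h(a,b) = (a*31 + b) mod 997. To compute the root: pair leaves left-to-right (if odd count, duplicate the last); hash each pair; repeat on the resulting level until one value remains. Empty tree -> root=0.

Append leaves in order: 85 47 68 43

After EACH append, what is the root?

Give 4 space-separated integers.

Answer: 85 688 573 548

Derivation:
After append 85 (leaves=[85]):
  L0: [85]
  root=85
After append 47 (leaves=[85, 47]):
  L0: [85, 47]
  L1: h(85,47)=(85*31+47)%997=688 -> [688]
  root=688
After append 68 (leaves=[85, 47, 68]):
  L0: [85, 47, 68]
  L1: h(85,47)=(85*31+47)%997=688 h(68,68)=(68*31+68)%997=182 -> [688, 182]
  L2: h(688,182)=(688*31+182)%997=573 -> [573]
  root=573
After append 43 (leaves=[85, 47, 68, 43]):
  L0: [85, 47, 68, 43]
  L1: h(85,47)=(85*31+47)%997=688 h(68,43)=(68*31+43)%997=157 -> [688, 157]
  L2: h(688,157)=(688*31+157)%997=548 -> [548]
  root=548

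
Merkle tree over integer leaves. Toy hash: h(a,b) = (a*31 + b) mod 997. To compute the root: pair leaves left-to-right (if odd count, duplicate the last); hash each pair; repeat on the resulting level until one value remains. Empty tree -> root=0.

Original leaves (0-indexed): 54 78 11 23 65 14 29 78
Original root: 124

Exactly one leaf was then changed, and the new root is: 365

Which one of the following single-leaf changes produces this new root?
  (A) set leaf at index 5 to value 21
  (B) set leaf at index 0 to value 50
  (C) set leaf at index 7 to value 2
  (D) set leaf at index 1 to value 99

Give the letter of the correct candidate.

Original leaves: [54, 78, 11, 23, 65, 14, 29, 78]
Target new root: 365
Try each candidate change and compute the resulting root:
Candidate A: set leaf[5] = 21 -> leaves = [54, 78, 11, 23, 65, 21, 29, 78]
  L0: [54, 78, 11, 23, 65, 21, 29, 78]
  L1: h(54,78)=(54*31+78)%997=755 h(11,23)=(11*31+23)%997=364 h(65,21)=(65*31+21)%997=42 h(29,78)=(29*31+78)%997=977 -> [755, 364, 42, 977]
  L2: h(755,364)=(755*31+364)%997=838 h(42,977)=(42*31+977)%997=285 -> [838, 285]
  L3: h(838,285)=(838*31+285)%997=341 -> [341]
  root = 341 != target 365
Candidate B: set leaf[0] = 50 -> leaves = [50, 78, 11, 23, 65, 14, 29, 78]
  L0: [50, 78, 11, 23, 65, 14, 29, 78]
  L1: h(50,78)=(50*31+78)%997=631 h(11,23)=(11*31+23)%997=364 h(65,14)=(65*31+14)%997=35 h(29,78)=(29*31+78)%997=977 -> [631, 364, 35, 977]
  L2: h(631,364)=(631*31+364)%997=982 h(35,977)=(35*31+977)%997=68 -> [982, 68]
  L3: h(982,68)=(982*31+68)%997=600 -> [600]
  root = 600 != target 365
Candidate C: set leaf[7] = 2 -> leaves = [54, 78, 11, 23, 65, 14, 29, 2]
  L0: [54, 78, 11, 23, 65, 14, 29, 2]
  L1: h(54,78)=(54*31+78)%997=755 h(11,23)=(11*31+23)%997=364 h(65,14)=(65*31+14)%997=35 h(29,2)=(29*31+2)%997=901 -> [755, 364, 35, 901]
  L2: h(755,364)=(755*31+364)%997=838 h(35,901)=(35*31+901)%997=989 -> [838, 989]
  L3: h(838,989)=(838*31+989)%997=48 -> [48]
  root = 48 != target 365
Candidate D: set leaf[1] = 99 -> leaves = [54, 99, 11, 23, 65, 14, 29, 78]
  L0: [54, 99, 11, 23, 65, 14, 29, 78]
  L1: h(54,99)=(54*31+99)%997=776 h(11,23)=(11*31+23)%997=364 h(65,14)=(65*31+14)%997=35 h(29,78)=(29*31+78)%997=977 -> [776, 364, 35, 977]
  L2: h(776,364)=(776*31+364)%997=492 h(35,977)=(35*31+977)%997=68 -> [492, 68]
  L3: h(492,68)=(492*31+68)%997=365 -> [365]
  root = 365 == target 365  ** MATCH **
Candidate D produces the target root.

Answer: D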